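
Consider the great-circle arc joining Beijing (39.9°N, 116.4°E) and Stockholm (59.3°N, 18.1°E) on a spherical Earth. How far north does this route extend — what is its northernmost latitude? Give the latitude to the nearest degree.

≈ 64°N

The great circle lies in the plane with unit normal n̂ = (p₁ × p₂)/|p₁ × p₂|.
Here n̂_z ≈ -0.446; the vertex latitude is φ_max = arccos|n̂_z| ≈ 63.5°.
Check via Clairaut: cos φ_max = |cos φ₁| · sin C = cos(39.9°)·sin(35.6°) ≈ 0.446, again giving ≈ 63.5°.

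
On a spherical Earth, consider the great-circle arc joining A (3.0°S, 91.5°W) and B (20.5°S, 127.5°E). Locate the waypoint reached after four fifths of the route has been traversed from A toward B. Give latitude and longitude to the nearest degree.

The haversine formula gives a central angle δ ≈ 2.358 rad (135.1°) between the endpoints.
Interpolate at f = 4/5 with slerp weights a = sin((1−f)δ)/sin δ ≈ 0.644, b = sin(fδ)/sin δ ≈ 1.347.
p = a·p₁ + b·p₂ ≈ (-0.785, 0.358, -0.505); φ = arcsin(p_z) ≈ -30.36°, λ = atan2(p_y, p_x) ≈ 155.47°.

≈ (30°S, 155°E)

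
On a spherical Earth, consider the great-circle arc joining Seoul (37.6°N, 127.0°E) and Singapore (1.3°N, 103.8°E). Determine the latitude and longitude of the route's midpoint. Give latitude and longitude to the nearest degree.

From cos δ = sin φ₁ sin φ₂ + cos φ₁ cos φ₂ cos Δλ, the central angle is δ ≈ 0.735 rad (42.1°).
Interpolate at f = 1/2 with slerp weights a = sin((1−f)δ)/sin δ ≈ 0.536, b = sin(fδ)/sin δ ≈ 0.536.
p = a·p₁ + b·p₂ ≈ (-0.383, 0.859, 0.339); φ = arcsin(p_z) ≈ 19.82°, λ = atan2(p_y, p_x) ≈ 114.04°.

≈ (20°N, 114°E)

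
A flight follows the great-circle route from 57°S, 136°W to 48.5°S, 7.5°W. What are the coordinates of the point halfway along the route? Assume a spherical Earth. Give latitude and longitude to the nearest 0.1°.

Write both endpoints as unit vectors p₁, p₂ with components (cos φ cos λ, cos φ sin λ, sin φ).
The central angle between the endpoints is δ = arccos(p₁·p₂) ≈ 1.155 rad (66.2°).
Interpolate at f = 1/2 with slerp weights a = sin((1−f)δ)/sin δ ≈ 0.597, b = sin(fδ)/sin δ ≈ 0.597.
p = a·p₁ + b·p₂ ≈ (0.158, -0.277, -0.948); φ = arcsin(p_z) ≈ -71.37°, λ = atan2(p_y, p_x) ≈ -60.30°.

≈ 71.4°S, 60.3°W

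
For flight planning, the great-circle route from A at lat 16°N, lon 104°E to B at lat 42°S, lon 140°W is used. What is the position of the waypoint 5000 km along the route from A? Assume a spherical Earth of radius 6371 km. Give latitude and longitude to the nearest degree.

≈ lat 14°S, lon 138°E

Convert each endpoint to a unit vector on the sphere (x = cos φ cos λ, y = cos φ sin λ, z = sin φ).
The central angle between the endpoints is δ = arccos(p₁·p₂) ≈ 2.092 rad (119.8°). The total great-circle distance is δ·R ≈ 2.092 × 6371 ≈ 13326 km, so the target fraction is f = 5000/13326 ≈ 0.375.
Interpolate at f ≈ 0.375 with slerp weights a = sin((1−f)δ)/sin δ ≈ 1.113, b = sin(fδ)/sin δ ≈ 0.815.
p = a·p₁ + b·p₂ ≈ (-0.723, 0.649, -0.238); φ = arcsin(p_z) ≈ -13.79°, λ = atan2(p_y, p_x) ≈ 138.08°.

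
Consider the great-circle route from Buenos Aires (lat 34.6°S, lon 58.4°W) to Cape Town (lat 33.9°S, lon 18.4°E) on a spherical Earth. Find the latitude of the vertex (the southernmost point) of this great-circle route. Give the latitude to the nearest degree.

The great circle lies in the plane with unit normal n̂ = (p₁ × p₂)/|p₁ × p₂|.
Here n̂_z ≈ +0.755; the vertex latitude is φ_max = arccos|n̂_z| ≈ 41.0°.

≈ 41°S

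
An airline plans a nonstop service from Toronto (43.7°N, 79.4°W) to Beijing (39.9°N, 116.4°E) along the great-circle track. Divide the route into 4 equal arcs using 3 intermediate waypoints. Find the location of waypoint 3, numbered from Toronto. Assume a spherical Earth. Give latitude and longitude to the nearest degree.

Convert each endpoint to a unit vector on the sphere (x = cos φ cos λ, y = cos φ sin λ, z = sin φ).
The central angle between the endpoints is δ = arccos(p₁·p₂) ≈ 1.661 rad (95.2°).
Interpolate at f = 3/4 with slerp weights a = sin((1−f)δ)/sin δ ≈ 0.405, b = sin(fδ)/sin δ ≈ 0.952.
p = a·p₁ + b·p₂ ≈ (-0.271, 0.366, 0.890); φ = arcsin(p_z) ≈ 62.92°, λ = atan2(p_y, p_x) ≈ 126.49°.

≈ (63°N, 126°E)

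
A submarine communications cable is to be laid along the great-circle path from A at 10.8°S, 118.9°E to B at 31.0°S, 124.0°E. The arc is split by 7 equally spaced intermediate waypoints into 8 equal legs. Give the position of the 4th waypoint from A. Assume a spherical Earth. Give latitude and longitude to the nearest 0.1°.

The haversine formula gives a central angle δ ≈ 0.362 rad (20.7°) between the endpoints.
Interpolate at f = 4/8 with slerp weights a = sin((1−f)δ)/sin δ ≈ 0.508, b = sin(fδ)/sin δ ≈ 0.508.
p = a·p₁ + b·p₂ ≈ (-0.485, 0.798, -0.357); φ = arcsin(p_z) ≈ -20.92°, λ = atan2(p_y, p_x) ≈ 121.28°.

≈ 20.9°S, 121.3°E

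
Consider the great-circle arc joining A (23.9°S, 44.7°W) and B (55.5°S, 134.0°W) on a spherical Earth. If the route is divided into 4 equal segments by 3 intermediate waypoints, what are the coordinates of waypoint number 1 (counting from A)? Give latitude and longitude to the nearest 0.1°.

The haversine formula gives a central angle δ ≈ 1.224 rad (70.1°) between the endpoints.
Interpolate at f = 1/4 with slerp weights a = sin((1−f)δ)/sin δ ≈ 0.845, b = sin(fδ)/sin δ ≈ 0.320.
p = a·p₁ + b·p₂ ≈ (0.423, -0.674, -0.606); φ = arcsin(p_z) ≈ -37.31°, λ = atan2(p_y, p_x) ≈ -57.88°.

≈ (37.3°S, 57.9°W)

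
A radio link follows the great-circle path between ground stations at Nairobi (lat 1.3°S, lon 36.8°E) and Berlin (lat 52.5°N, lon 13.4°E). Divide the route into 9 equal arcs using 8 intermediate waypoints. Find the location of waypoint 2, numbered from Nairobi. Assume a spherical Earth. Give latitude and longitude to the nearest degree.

≈ lat 11°N, lon 33°E

Write both endpoints as unit vectors p₁, p₂ with components (cos φ cos λ, cos φ sin λ, sin φ).
The central angle between the endpoints is δ = arccos(p₁·p₂) ≈ 1.000 rad (57.3°).
Interpolate at f = 2/9 with slerp weights a = sin((1−f)δ)/sin δ ≈ 0.834, b = sin(fδ)/sin δ ≈ 0.262.
p = a·p₁ + b·p₂ ≈ (0.823, 0.536, 0.189); φ = arcsin(p_z) ≈ 10.89°, λ = atan2(p_y, p_x) ≈ 33.10°.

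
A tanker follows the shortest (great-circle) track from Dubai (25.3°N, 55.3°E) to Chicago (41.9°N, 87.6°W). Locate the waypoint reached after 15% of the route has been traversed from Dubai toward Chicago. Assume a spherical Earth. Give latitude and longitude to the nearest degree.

≈ (39°N, 46°E)

Convert each endpoint to a unit vector on the sphere (x = cos φ cos λ, y = cos φ sin λ, z = sin φ).
The central angle between the endpoints is δ = arccos(p₁·p₂) ≈ 1.825 rad (104.6°).
Interpolate at f = 0.15 with slerp weights a = sin((1−f)δ)/sin δ ≈ 1.033, b = sin(fδ)/sin δ ≈ 0.279.
p = a·p₁ + b·p₂ ≈ (0.540, 0.560, 0.628); φ = arcsin(p_z) ≈ 38.90°, λ = atan2(p_y, p_x) ≈ 46.03°.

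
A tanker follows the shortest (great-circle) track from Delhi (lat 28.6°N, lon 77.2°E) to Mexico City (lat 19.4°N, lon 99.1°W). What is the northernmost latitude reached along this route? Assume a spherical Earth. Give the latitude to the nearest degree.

≈ 86°N

The great circle lies in the plane with unit normal n̂ = (p₁ × p₂)/|p₁ × p₂|.
Here n̂_z ≈ -0.072; the vertex latitude is φ_max = arccos|n̂_z| ≈ 85.9°.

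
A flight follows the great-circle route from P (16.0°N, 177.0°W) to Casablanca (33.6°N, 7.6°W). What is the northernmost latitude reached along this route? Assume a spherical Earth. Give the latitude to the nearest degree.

The great circle lies in the plane with unit normal n̂ = (p₁ × p₂)/|p₁ × p₂|.
Here n̂_z ≈ +0.191; the vertex latitude is φ_max = arccos|n̂_z| ≈ 79.0°.

≈ 79°N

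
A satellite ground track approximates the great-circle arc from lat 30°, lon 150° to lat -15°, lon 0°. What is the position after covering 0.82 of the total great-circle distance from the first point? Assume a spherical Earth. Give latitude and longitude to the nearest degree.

≈ lat 1°, lon 22°

Convert each endpoint to a unit vector on the sphere (x = cos φ cos λ, y = cos φ sin λ, z = sin φ).
The central angle between the endpoints is δ = arccos(p₁·p₂) ≈ 2.594 rad (148.6°).
Interpolate at f = 0.82 with slerp weights a = sin((1−f)δ)/sin δ ≈ 0.865, b = sin(fδ)/sin δ ≈ 1.631.
p = a·p₁ + b·p₂ ≈ (0.927, 0.374, 0.010); φ = arcsin(p_z) ≈ 0.58°, λ = atan2(p_y, p_x) ≈ 21.99°.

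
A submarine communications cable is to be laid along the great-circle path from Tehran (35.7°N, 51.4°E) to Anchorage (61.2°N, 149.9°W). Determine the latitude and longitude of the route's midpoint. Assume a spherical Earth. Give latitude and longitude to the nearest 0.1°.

Convert each endpoint to a unit vector on the sphere (x = cos φ cos λ, y = cos φ sin λ, z = sin φ).
The central angle between the endpoints is δ = arccos(p₁·p₂) ≈ 1.423 rad (81.6°).
Interpolate at f = 1/2 with slerp weights a = sin((1−f)δ)/sin δ ≈ 0.660, b = sin(fδ)/sin δ ≈ 0.660.
p = a·p₁ + b·p₂ ≈ (0.059, 0.260, 0.964); φ = arcsin(p_z) ≈ 74.56°, λ = atan2(p_y, p_x) ≈ 77.12°.

≈ 74.6°N, 77.1°E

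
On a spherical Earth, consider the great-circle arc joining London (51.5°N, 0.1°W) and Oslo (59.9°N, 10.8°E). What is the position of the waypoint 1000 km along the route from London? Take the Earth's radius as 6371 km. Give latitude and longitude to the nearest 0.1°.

≈ 58.8°N, 9.1°E

The haversine formula gives a central angle δ ≈ 0.181 rad (10.4°) between the endpoints. The total great-circle distance is δ·R ≈ 0.181 × 6371 ≈ 1154 km, so the target fraction is f = 1000/1154 ≈ 0.867.
Interpolate at f ≈ 0.867 with slerp weights a = sin((1−f)δ)/sin δ ≈ 0.134, b = sin(fδ)/sin δ ≈ 0.868.
p = a·p₁ + b·p₂ ≈ (0.511, 0.081, 0.856); φ = arcsin(p_z) ≈ 58.84°, λ = atan2(p_y, p_x) ≈ 9.05°.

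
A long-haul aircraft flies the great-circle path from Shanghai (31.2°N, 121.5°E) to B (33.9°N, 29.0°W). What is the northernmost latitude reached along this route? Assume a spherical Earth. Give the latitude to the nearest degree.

The great circle lies in the plane with unit normal n̂ = (p₁ × p₂)/|p₁ × p₂|.
Here n̂_z ≈ -0.370; the vertex latitude is φ_max = arccos|n̂_z| ≈ 68.3°.
Check via Clairaut: cos φ_max = |cos φ₁| · sin C = cos(31.2°)·sin(25.6°) ≈ 0.370, again giving ≈ 68.3°.

≈ 68°N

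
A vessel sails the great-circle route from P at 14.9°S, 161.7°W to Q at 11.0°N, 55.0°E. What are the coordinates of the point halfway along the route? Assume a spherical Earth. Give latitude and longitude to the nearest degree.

≈ 6°S, 125°E

Convert each endpoint to a unit vector on the sphere (x = cos φ cos λ, y = cos φ sin λ, z = sin φ).
The central angle between the endpoints is δ = arccos(p₁·p₂) ≈ 2.514 rad (144.1°).
Interpolate at f = 1/2 with slerp weights a = sin((1−f)δ)/sin δ ≈ 1.621, b = sin(fδ)/sin δ ≈ 1.621.
p = a·p₁ + b·p₂ ≈ (-0.574, 0.811, -0.107); φ = arcsin(p_z) ≈ -6.17°, λ = atan2(p_y, p_x) ≈ 125.30°.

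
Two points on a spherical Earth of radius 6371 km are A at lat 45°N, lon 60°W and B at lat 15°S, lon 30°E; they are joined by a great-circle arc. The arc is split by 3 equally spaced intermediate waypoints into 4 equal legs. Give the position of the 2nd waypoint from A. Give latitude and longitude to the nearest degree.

Convert each endpoint to a unit vector on the sphere (x = cos φ cos λ, y = cos φ sin λ, z = sin φ).
The central angle between the endpoints is δ = arccos(p₁·p₂) ≈ 1.755 rad (100.5°).
Interpolate at f = 2/4 with slerp weights a = sin((1−f)δ)/sin δ ≈ 0.782, b = sin(fδ)/sin δ ≈ 0.782.
p = a·p₁ + b·p₂ ≈ (0.931, -0.101, 0.351); φ = arcsin(p_z) ≈ 20.53°, λ = atan2(p_y, p_x) ≈ -6.21°.

≈ lat 21°N, lon 6°W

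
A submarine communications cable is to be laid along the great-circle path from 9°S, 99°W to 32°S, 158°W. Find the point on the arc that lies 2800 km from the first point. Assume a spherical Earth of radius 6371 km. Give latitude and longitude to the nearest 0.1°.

≈ 21.4°S, 121.8°W

From cos δ = sin φ₁ sin φ₂ + cos φ₁ cos φ₂ cos Δλ, the central angle is δ ≈ 1.031 rad (59.0°). The total great-circle distance is δ·R ≈ 1.031 × 6371 ≈ 6566 km, so the target fraction is f = 2800/6566 ≈ 0.426.
Interpolate at f ≈ 0.426 with slerp weights a = sin((1−f)δ)/sin δ ≈ 0.650, b = sin(fδ)/sin δ ≈ 0.496.
p = a·p₁ + b·p₂ ≈ (-0.491, -0.792, -0.365); φ = arcsin(p_z) ≈ -21.38°, λ = atan2(p_y, p_x) ≈ -121.79°.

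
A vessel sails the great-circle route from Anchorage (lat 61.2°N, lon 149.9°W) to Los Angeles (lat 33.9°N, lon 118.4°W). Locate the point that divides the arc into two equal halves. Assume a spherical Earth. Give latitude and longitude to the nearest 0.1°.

≈ lat 48.6°N, lon 129.9°W

From cos δ = sin φ₁ sin φ₂ + cos φ₁ cos φ₂ cos Δλ, the central angle is δ ≈ 0.592 rad (33.9°).
Interpolate at f = 1/2 with slerp weights a = sin((1−f)δ)/sin δ ≈ 0.523, b = sin(fδ)/sin δ ≈ 0.523.
p = a·p₁ + b·p₂ ≈ (-0.424, -0.508, 0.750); φ = arcsin(p_z) ≈ 48.56°, λ = atan2(p_y, p_x) ≈ -129.87°.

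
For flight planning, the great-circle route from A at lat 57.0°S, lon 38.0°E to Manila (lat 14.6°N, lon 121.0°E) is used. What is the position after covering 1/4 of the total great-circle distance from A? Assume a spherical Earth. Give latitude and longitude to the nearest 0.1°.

≈ lat 45.1°S, lon 73.0°E

Convert each endpoint to a unit vector on the sphere (x = cos φ cos λ, y = cos φ sin λ, z = sin φ).
The central angle between the endpoints is δ = arccos(p₁·p₂) ≈ 1.719 rad (98.5°).
Interpolate at f = 1/4 with slerp weights a = sin((1−f)δ)/sin δ ≈ 0.971, b = sin(fδ)/sin δ ≈ 0.421.
p = a·p₁ + b·p₂ ≈ (0.207, 0.675, -0.708); φ = arcsin(p_z) ≈ -45.10°, λ = atan2(p_y, p_x) ≈ 72.96°.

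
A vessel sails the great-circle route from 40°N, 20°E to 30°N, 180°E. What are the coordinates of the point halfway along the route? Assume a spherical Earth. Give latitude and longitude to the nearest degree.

Write both endpoints as unit vectors p₁, p₂ with components (cos φ cos λ, cos φ sin λ, sin φ).
The central angle between the endpoints is δ = arccos(p₁·p₂) ≈ 1.878 rad (107.6°).
Interpolate at f = 1/2 with slerp weights a = sin((1−f)δ)/sin δ ≈ 0.846, b = sin(fδ)/sin δ ≈ 0.846.
p = a·p₁ + b·p₂ ≈ (-0.124, 0.222, 0.967); φ = arcsin(p_z) ≈ 75.29°, λ = atan2(p_y, p_x) ≈ 119.16°.

≈ 75°N, 119°E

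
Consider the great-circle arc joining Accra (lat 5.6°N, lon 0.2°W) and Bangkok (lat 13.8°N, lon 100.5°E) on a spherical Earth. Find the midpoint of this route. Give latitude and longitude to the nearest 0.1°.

≈ lat 15.0°N, lon 49.3°E

Write both endpoints as unit vectors p₁, p₂ with components (cos φ cos λ, cos φ sin λ, sin φ).
The central angle between the endpoints is δ = arccos(p₁·p₂) ≈ 1.728 rad (99.0°).
Interpolate at f = 1/2 with slerp weights a = sin((1−f)δ)/sin δ ≈ 0.770, b = sin(fδ)/sin δ ≈ 0.770.
p = a·p₁ + b·p₂ ≈ (0.630, 0.732, 0.259); φ = arcsin(p_z) ≈ 14.99°, λ = atan2(p_y, p_x) ≈ 49.30°.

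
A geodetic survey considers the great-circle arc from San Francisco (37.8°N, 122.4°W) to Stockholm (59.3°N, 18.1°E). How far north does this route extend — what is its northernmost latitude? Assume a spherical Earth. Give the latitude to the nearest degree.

The great circle lies in the plane with unit normal n̂ = (p₁ × p₂)/|p₁ × p₂|.
Here n̂_z ≈ +0.263; the vertex latitude is φ_max = arccos|n̂_z| ≈ 74.8°.
Check via Clairaut: cos φ_max = |cos φ₁| · sin C = cos(37.8°)·sin(19.4°) ≈ 0.263, again giving ≈ 74.8°.

≈ 75°N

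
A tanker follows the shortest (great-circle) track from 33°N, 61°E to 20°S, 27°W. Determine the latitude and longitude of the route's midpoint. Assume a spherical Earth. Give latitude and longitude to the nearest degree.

≈ 9°N, 14°E

The haversine formula gives a central angle δ ≈ 1.730 rad (99.1°) between the endpoints.
Interpolate at f = 1/2 with slerp weights a = sin((1−f)δ)/sin δ ≈ 0.771, b = sin(fδ)/sin δ ≈ 0.771.
p = a·p₁ + b·p₂ ≈ (0.959, 0.237, 0.156); φ = arcsin(p_z) ≈ 8.99°, λ = atan2(p_y, p_x) ≈ 13.86°.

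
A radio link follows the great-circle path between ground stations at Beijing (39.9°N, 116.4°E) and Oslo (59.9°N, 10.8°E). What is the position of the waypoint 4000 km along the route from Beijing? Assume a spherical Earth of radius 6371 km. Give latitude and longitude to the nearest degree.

≈ 64°N, 70°E

Write both endpoints as unit vectors p₁, p₂ with components (cos φ cos λ, cos φ sin λ, sin φ).
The central angle between the endpoints is δ = arccos(p₁·p₂) ≈ 1.102 rad (63.2°). The total great-circle distance is δ·R ≈ 1.102 × 6371 ≈ 7023 km, so the target fraction is f = 4000/7023 ≈ 0.570.
Interpolate at f ≈ 0.570 with slerp weights a = sin((1−f)δ)/sin δ ≈ 0.512, b = sin(fδ)/sin δ ≈ 0.658.
p = a·p₁ + b·p₂ ≈ (0.150, 0.414, 0.898); φ = arcsin(p_z) ≈ 63.90°, λ = atan2(p_y, p_x) ≈ 70.12°.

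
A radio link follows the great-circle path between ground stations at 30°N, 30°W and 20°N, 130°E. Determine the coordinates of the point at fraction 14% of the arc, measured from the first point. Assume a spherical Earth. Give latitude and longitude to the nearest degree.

≈ 46°N, 20°W

Convert each endpoint to a unit vector on the sphere (x = cos φ cos λ, y = cos φ sin λ, z = sin φ).
The central angle between the endpoints is δ = arccos(p₁·p₂) ≈ 2.206 rad (126.4°).
Interpolate at f = 0.14 with slerp weights a = sin((1−f)δ)/sin δ ≈ 1.177, b = sin(fδ)/sin δ ≈ 0.378.
p = a·p₁ + b·p₂ ≈ (0.655, -0.238, 0.718); φ = arcsin(p_z) ≈ 45.87°, λ = atan2(p_y, p_x) ≈ -19.96°.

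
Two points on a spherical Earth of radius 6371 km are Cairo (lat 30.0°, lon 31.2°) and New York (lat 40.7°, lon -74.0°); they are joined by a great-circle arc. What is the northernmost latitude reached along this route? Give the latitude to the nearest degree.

The great circle lies in the plane with unit normal n̂ = (p₁ × p₂)/|p₁ × p₂|.
Here n̂_z ≈ -0.641; the vertex latitude is φ_max = arccos|n̂_z| ≈ 50.1°.

≈ 50°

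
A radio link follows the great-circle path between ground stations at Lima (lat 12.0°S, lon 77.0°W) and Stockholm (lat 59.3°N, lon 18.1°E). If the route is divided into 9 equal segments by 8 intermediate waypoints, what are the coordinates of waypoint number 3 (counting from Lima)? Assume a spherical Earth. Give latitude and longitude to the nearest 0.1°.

From cos δ = sin φ₁ sin φ₂ + cos φ₁ cos φ₂ cos Δλ, the central angle is δ ≈ 1.796 rad (102.9°).
Interpolate at f = 3/9 with slerp weights a = sin((1−f)δ)/sin δ ≈ 0.955, b = sin(fδ)/sin δ ≈ 0.578.
p = a·p₁ + b·p₂ ≈ (0.491, -0.819, 0.298); φ = arcsin(p_z) ≈ 17.37°, λ = atan2(p_y, p_x) ≈ -59.06°.

≈ lat 17.4°N, lon 59.1°W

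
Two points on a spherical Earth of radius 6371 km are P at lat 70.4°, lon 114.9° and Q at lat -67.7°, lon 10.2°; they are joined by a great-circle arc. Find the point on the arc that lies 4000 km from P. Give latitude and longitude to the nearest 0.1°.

Write both endpoints as unit vectors p₁, p₂ with components (cos φ cos λ, cos φ sin λ, sin φ).
The central angle between the endpoints is δ = arccos(p₁·p₂) ≈ 2.700 rad (154.7°). The total great-circle distance is δ·R ≈ 2.700 × 6371 ≈ 17199 km, so the target fraction is f = 4000/17199 ≈ 0.233.
Interpolate at f ≈ 0.233 with slerp weights a = sin((1−f)δ)/sin δ ≈ 2.051, b = sin(fδ)/sin δ ≈ 1.373.
p = a·p₁ + b·p₂ ≈ (0.223, 0.716, 0.661); φ = arcsin(p_z) ≈ 41.39°, λ = atan2(p_y, p_x) ≈ 72.69°.

≈ lat 41.4°, lon 72.7°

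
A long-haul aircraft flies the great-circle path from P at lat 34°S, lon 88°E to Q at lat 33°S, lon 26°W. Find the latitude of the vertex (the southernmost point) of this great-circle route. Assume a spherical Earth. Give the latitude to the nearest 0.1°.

The great circle lies in the plane with unit normal n̂ = (p₁ × p₂)/|p₁ × p₂|.
Here n̂_z ≈ -0.635; the vertex latitude is φ_max = arccos|n̂_z| ≈ 50.6°.
Check via Clairaut: cos φ_max = |cos φ₁| · sin C = cos(34.0°)·sin(130.0°) ≈ 0.635, again giving ≈ 50.6°.

≈ 50.6°S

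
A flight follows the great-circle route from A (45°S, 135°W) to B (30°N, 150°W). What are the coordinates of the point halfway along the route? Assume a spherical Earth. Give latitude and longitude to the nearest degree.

The haversine formula gives a central angle δ ≈ 1.331 rad (76.2°) between the endpoints.
Interpolate at f = 1/2 with slerp weights a = sin((1−f)δ)/sin δ ≈ 0.636, b = sin(fδ)/sin δ ≈ 0.636.
p = a·p₁ + b·p₂ ≈ (-0.794, -0.593, -0.132); φ = arcsin(p_z) ≈ -7.56°, λ = atan2(p_y, p_x) ≈ -143.26°.

≈ (8°S, 143°W)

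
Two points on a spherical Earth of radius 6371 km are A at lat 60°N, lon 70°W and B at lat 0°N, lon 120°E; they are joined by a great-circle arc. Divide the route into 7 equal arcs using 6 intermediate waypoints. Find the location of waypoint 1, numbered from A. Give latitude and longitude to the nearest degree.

≈ lat 76°N, lon 84°W

Convert each endpoint to a unit vector on the sphere (x = cos φ cos λ, y = cos φ sin λ, z = sin φ).
The central angle between the endpoints is δ = arccos(p₁·p₂) ≈ 2.086 rad (119.5°).
Interpolate at f = 1/7 with slerp weights a = sin((1−f)δ)/sin δ ≈ 1.122, b = sin(fδ)/sin δ ≈ 0.337.
p = a·p₁ + b·p₂ ≈ (0.023, -0.235, 0.972); φ = arcsin(p_z) ≈ 76.34°, λ = atan2(p_y, p_x) ≈ -84.36°.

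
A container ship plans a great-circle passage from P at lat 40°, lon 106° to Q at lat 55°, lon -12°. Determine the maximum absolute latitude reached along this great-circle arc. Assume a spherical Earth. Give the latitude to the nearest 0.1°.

The great circle lies in the plane with unit normal n̂ = (p₁ × p₂)/|p₁ × p₂|.
Here n̂_z ≈ -0.410; the vertex latitude is φ_max = arccos|n̂_z| ≈ 65.8°.
Check via Clairaut: cos φ_max = |cos φ₁| · sin C = cos(40.0°)·sin(32.3°) ≈ 0.410, again giving ≈ 65.8°.

≈ 65.8°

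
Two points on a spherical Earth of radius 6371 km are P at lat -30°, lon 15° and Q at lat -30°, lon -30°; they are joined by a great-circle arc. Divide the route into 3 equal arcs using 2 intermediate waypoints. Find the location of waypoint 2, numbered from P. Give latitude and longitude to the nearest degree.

From cos δ = sin φ₁ sin φ₂ + cos φ₁ cos φ₂ cos Δλ, the central angle is δ ≈ 0.676 rad (38.7°).
Interpolate at f = 2/3 with slerp weights a = sin((1−f)δ)/sin δ ≈ 0.357, b = sin(fδ)/sin δ ≈ 0.696.
p = a·p₁ + b·p₂ ≈ (0.821, -0.221, -0.527); φ = arcsin(p_z) ≈ -31.78°, λ = atan2(p_y, p_x) ≈ -15.10°.

≈ lat -32°, lon -15°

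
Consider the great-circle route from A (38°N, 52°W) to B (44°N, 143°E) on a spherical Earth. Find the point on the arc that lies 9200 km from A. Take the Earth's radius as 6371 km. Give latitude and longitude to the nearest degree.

Write both endpoints as unit vectors p₁, p₂ with components (cos φ cos λ, cos φ sin λ, sin φ).
The central angle between the endpoints is δ = arccos(p₁·p₂) ≈ 1.691 rad (96.9°). The total great-circle distance is δ·R ≈ 1.691 × 6371 ≈ 10773 km, so the target fraction is f = 9200/10773 ≈ 0.854.
Interpolate at f ≈ 0.854 with slerp weights a = sin((1−f)δ)/sin δ ≈ 0.246, b = sin(fδ)/sin δ ≈ 0.999.
p = a·p₁ + b·p₂ ≈ (-0.455, 0.280, 0.846); φ = arcsin(p_z) ≈ 57.74°, λ = atan2(p_y, p_x) ≈ 148.40°.

≈ (58°N, 148°E)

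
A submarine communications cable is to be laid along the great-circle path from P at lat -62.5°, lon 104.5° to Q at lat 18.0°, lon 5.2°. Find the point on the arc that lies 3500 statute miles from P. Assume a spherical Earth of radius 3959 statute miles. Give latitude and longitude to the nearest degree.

Convert each endpoint to a unit vector on the sphere (x = cos φ cos λ, y = cos φ sin λ, z = sin φ).
The central angle between the endpoints is δ = arccos(p₁·p₂) ≈ 1.923 rad (110.2°). The total great-circle distance is δ·R ≈ 1.923 × 3959 ≈ 7614 mi, so the target fraction is f = 3500/7614 ≈ 0.460.
Interpolate at f ≈ 0.460 with slerp weights a = sin((1−f)δ)/sin δ ≈ 0.918, b = sin(fδ)/sin δ ≈ 0.824.
p = a·p₁ + b·p₂ ≈ (0.674, 0.482, -0.560); φ = arcsin(p_z) ≈ -34.05°, λ = atan2(p_y, p_x) ≈ 35.54°.

≈ lat -34°, lon 36°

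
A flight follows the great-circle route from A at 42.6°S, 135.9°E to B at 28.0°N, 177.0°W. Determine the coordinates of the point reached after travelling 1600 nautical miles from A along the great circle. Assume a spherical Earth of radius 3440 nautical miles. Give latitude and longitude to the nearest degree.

From cos δ = sin φ₁ sin φ₂ + cos φ₁ cos φ₂ cos Δλ, the central angle is δ ≈ 1.446 rad (82.8°). The total great-circle distance is δ·R ≈ 1.446 × 3440 ≈ 4974 nmi, so the target fraction is f = 1600/4974 ≈ 0.322.
Interpolate at f ≈ 0.322 with slerp weights a = sin((1−f)δ)/sin δ ≈ 0.837, b = sin(fδ)/sin δ ≈ 0.452.
p = a·p₁ + b·p₂ ≈ (-0.841, 0.408, -0.355); φ = arcsin(p_z) ≈ -20.77°, λ = atan2(p_y, p_x) ≈ 154.12°.

≈ 21°S, 154°E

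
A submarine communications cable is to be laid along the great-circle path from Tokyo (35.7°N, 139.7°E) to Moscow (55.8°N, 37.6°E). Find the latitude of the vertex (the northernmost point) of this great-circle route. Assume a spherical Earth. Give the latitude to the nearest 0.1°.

≈ 61.1°N

The great circle lies in the plane with unit normal n̂ = (p₁ × p₂)/|p₁ × p₂|.
Here n̂_z ≈ -0.484; the vertex latitude is φ_max = arccos|n̂_z| ≈ 61.1°.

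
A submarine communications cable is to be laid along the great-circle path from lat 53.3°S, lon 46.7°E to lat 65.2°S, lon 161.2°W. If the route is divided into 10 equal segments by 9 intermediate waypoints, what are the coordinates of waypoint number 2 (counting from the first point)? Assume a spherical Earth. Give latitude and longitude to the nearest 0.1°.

≈ lat 64.8°S, lon 53.0°E

Write both endpoints as unit vectors p₁, p₂ with components (cos φ cos λ, cos φ sin λ, sin φ).
The central angle between the endpoints is δ = arccos(p₁·p₂) ≈ 1.040 rad (59.6°).
Interpolate at f = 2/10 with slerp weights a = sin((1−f)δ)/sin δ ≈ 0.857, b = sin(fδ)/sin δ ≈ 0.239.
p = a·p₁ + b·p₂ ≈ (0.256, 0.340, -0.905); φ = arcsin(p_z) ≈ -64.78°, λ = atan2(p_y, p_x) ≈ 53.03°.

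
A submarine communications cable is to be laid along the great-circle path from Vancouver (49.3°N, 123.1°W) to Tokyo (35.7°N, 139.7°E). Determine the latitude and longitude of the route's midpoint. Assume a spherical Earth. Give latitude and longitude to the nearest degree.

Write both endpoints as unit vectors p₁, p₂ with components (cos φ cos λ, cos φ sin λ, sin φ).
The central angle between the endpoints is δ = arccos(p₁·p₂) ≈ 1.185 rad (67.9°).
Interpolate at f = 1/2 with slerp weights a = sin((1−f)δ)/sin δ ≈ 0.603, b = sin(fδ)/sin δ ≈ 0.603.
p = a·p₁ + b·p₂ ≈ (-0.588, -0.013, 0.809); φ = arcsin(p_z) ≈ 53.97°, λ = atan2(p_y, p_x) ≈ -178.77°.

≈ (54°N, 179°W)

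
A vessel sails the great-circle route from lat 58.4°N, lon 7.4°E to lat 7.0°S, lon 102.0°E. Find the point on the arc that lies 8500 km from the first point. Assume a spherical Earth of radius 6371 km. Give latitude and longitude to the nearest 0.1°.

Convert each endpoint to a unit vector on the sphere (x = cos φ cos λ, y = cos φ sin λ, z = sin φ).
The central angle between the endpoints is δ = arccos(p₁·p₂) ≈ 1.717 rad (98.4°). The total great-circle distance is δ·R ≈ 1.717 × 6371 ≈ 10938 km, so the target fraction is f = 8500/10938 ≈ 0.777.
Interpolate at f ≈ 0.777 with slerp weights a = sin((1−f)δ)/sin δ ≈ 0.377, b = sin(fδ)/sin δ ≈ 0.983.
p = a·p₁ + b·p₂ ≈ (-0.007, 0.979, 0.202); φ = arcsin(p_z) ≈ 11.64°, λ = atan2(p_y, p_x) ≈ 90.39°.

≈ lat 11.6°N, lon 90.4°E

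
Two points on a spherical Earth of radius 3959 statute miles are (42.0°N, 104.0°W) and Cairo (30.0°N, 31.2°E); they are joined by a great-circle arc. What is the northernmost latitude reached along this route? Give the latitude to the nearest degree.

The great circle lies in the plane with unit normal n̂ = (p₁ × p₂)/|p₁ × p₂|.
Here n̂_z ≈ +0.457; the vertex latitude is φ_max = arccos|n̂_z| ≈ 62.8°.
Check via Clairaut: cos φ_max = |cos φ₁| · sin C = cos(42.0°)·sin(37.9°) ≈ 0.457, again giving ≈ 62.8°.

≈ 63°N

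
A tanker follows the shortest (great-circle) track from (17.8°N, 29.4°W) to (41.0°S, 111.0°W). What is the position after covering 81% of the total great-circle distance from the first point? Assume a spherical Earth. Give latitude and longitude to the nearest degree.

Convert each endpoint to a unit vector on the sphere (x = cos φ cos λ, y = cos φ sin λ, z = sin φ).
The central angle between the endpoints is δ = arccos(p₁·p₂) ≈ 1.667 rad (95.5°).
Interpolate at f = 0.81 with slerp weights a = sin((1−f)δ)/sin δ ≈ 0.313, b = sin(fδ)/sin δ ≈ 0.980.
p = a·p₁ + b·p₂ ≈ (-0.006, -0.837, -0.547); φ = arcsin(p_z) ≈ -33.19°, λ = atan2(p_y, p_x) ≈ -90.39°.

≈ (33°S, 90°W)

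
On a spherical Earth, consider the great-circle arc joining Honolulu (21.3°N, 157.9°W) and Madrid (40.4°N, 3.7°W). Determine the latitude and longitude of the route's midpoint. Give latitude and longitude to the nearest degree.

≈ (68°N, 104°W)

Convert each endpoint to a unit vector on the sphere (x = cos φ cos λ, y = cos φ sin λ, z = sin φ).
The central angle between the endpoints is δ = arccos(p₁·p₂) ≈ 1.986 rad (113.8°).
Interpolate at f = 1/2 with slerp weights a = sin((1−f)δ)/sin δ ≈ 0.915, b = sin(fδ)/sin δ ≈ 0.915.
p = a·p₁ + b·p₂ ≈ (-0.095, -0.366, 0.926); φ = arcsin(p_z) ≈ 67.80°, λ = atan2(p_y, p_x) ≈ -104.49°.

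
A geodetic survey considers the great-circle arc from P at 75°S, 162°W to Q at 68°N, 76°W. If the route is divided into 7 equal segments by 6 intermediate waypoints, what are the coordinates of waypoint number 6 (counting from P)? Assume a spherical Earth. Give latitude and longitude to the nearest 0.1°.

Write both endpoints as unit vectors p₁, p₂ with components (cos φ cos λ, cos φ sin λ, sin φ).
The central angle between the endpoints is δ = arccos(p₁·p₂) ≈ 2.666 rad (152.7°).
Interpolate at f = 6/7 with slerp weights a = sin((1−f)δ)/sin δ ≈ 0.811, b = sin(fδ)/sin δ ≈ 1.649.
p = a·p₁ + b·p₂ ≈ (-0.050, -0.664, 0.746); φ = arcsin(p_z) ≈ 48.22°, λ = atan2(p_y, p_x) ≈ -94.32°.

≈ 48.2°N, 94.3°W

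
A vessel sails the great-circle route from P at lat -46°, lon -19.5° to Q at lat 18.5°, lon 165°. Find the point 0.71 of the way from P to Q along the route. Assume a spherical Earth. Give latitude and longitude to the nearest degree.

≈ lat -25°, lon 170°

Write both endpoints as unit vectors p₁, p₂ with components (cos φ cos λ, cos φ sin λ, sin φ).
The central angle between the endpoints is δ = arccos(p₁·p₂) ≈ 2.657 rad (152.2°).
Interpolate at f = 0.71 with slerp weights a = sin((1−f)δ)/sin δ ≈ 1.496, b = sin(fδ)/sin δ ≈ 2.041.
p = a·p₁ + b·p₂ ≈ (-0.890, 0.154, -0.428); φ = arcsin(p_z) ≈ -25.36°, λ = atan2(p_y, p_x) ≈ 170.18°.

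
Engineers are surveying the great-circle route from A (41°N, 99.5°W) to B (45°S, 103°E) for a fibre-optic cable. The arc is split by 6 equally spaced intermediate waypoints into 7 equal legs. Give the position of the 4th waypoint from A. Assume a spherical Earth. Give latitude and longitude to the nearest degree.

Convert each endpoint to a unit vector on the sphere (x = cos φ cos λ, y = cos φ sin λ, z = sin φ).
The central angle between the endpoints is δ = arccos(p₁·p₂) ≈ 2.847 rad (163.1°).
Interpolate at f = 4/7 with slerp weights a = sin((1−f)δ)/sin δ ≈ 3.235, b = sin(fδ)/sin δ ≈ 3.440.
p = a·p₁ + b·p₂ ≈ (-0.950, -0.038, -0.310); φ = arcsin(p_z) ≈ -18.03°, λ = atan2(p_y, p_x) ≈ -177.68°.

≈ (18°S, 178°W)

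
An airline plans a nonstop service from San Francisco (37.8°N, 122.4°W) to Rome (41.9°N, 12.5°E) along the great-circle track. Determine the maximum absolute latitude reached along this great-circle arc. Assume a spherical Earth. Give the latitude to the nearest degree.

≈ 65°N

The great circle lies in the plane with unit normal n̂ = (p₁ × p₂)/|p₁ × p₂|.
Here n̂_z ≈ +0.417; the vertex latitude is φ_max = arccos|n̂_z| ≈ 65.4°.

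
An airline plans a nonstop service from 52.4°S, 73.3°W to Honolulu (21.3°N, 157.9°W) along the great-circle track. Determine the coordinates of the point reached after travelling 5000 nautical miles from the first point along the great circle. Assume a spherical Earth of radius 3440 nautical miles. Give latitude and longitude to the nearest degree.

Write both endpoints as unit vectors p₁, p₂ with components (cos φ cos λ, cos φ sin λ, sin φ).
The central angle between the endpoints is δ = arccos(p₁·p₂) ≈ 1.807 rad (103.6°). The total great-circle distance is δ·R ≈ 1.807 × 3440 ≈ 6217 nmi, so the target fraction is f = 5000/6217 ≈ 0.804.
Interpolate at f ≈ 0.804 with slerp weights a = sin((1−f)δ)/sin δ ≈ 0.356, b = sin(fδ)/sin δ ≈ 1.022.
p = a·p₁ + b·p₂ ≈ (-0.819, -0.566, 0.089); φ = arcsin(p_z) ≈ 5.09°, λ = atan2(p_y, p_x) ≈ -145.35°.

≈ 5°N, 145°W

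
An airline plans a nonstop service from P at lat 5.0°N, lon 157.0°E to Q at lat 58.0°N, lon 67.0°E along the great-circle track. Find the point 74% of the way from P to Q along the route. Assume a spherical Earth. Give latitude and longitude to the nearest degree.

Convert each endpoint to a unit vector on the sphere (x = cos φ cos λ, y = cos φ sin λ, z = sin φ).
The central angle between the endpoints is δ = arccos(p₁·p₂) ≈ 1.497 rad (85.8°).
Interpolate at f = 0.74 with slerp weights a = sin((1−f)δ)/sin δ ≈ 0.380, b = sin(fδ)/sin δ ≈ 0.897.
p = a·p₁ + b·p₂ ≈ (-0.163, 0.586, 0.794); φ = arcsin(p_z) ≈ 52.56°, λ = atan2(p_y, p_x) ≈ 105.56°.

≈ lat 53°N, lon 106°E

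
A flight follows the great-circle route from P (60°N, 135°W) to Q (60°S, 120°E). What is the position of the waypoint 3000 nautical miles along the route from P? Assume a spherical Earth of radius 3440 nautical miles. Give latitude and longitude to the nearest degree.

Convert each endpoint to a unit vector on the sphere (x = cos φ cos λ, y = cos φ sin λ, z = sin φ).
The central angle between the endpoints is δ = arccos(p₁·p₂) ≈ 2.523 rad (144.6°). The total great-circle distance is δ·R ≈ 2.523 × 3440 ≈ 8679 nmi, so the target fraction is f = 3000/8679 ≈ 0.346.
Interpolate at f ≈ 0.346 with slerp weights a = sin((1−f)δ)/sin δ ≈ 1.719, b = sin(fδ)/sin δ ≈ 1.320.
p = a·p₁ + b·p₂ ≈ (-0.938, -0.036, 0.345); φ = arcsin(p_z) ≈ 20.19°, λ = atan2(p_y, p_x) ≈ -177.80°.

≈ (20°N, 178°W)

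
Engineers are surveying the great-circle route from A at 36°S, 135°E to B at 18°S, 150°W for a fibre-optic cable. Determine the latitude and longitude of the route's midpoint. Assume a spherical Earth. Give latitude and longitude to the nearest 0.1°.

≈ 32.7°S, 176.0°E

Convert each endpoint to a unit vector on the sphere (x = cos φ cos λ, y = cos φ sin λ, z = sin φ).
The central angle between the endpoints is δ = arccos(p₁·p₂) ≈ 1.180 rad (67.6°).
Interpolate at f = 1/2 with slerp weights a = sin((1−f)δ)/sin δ ≈ 0.602, b = sin(fδ)/sin δ ≈ 0.602.
p = a·p₁ + b·p₂ ≈ (-0.840, 0.058, -0.540); φ = arcsin(p_z) ≈ -32.66°, λ = atan2(p_y, p_x) ≈ 176.04°.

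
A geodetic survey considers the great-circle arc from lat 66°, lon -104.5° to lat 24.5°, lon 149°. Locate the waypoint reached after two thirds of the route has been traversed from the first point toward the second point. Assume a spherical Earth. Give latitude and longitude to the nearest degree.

Convert each endpoint to a unit vector on the sphere (x = cos φ cos λ, y = cos φ sin λ, z = sin φ).
The central angle between the endpoints is δ = arccos(p₁·p₂) ≈ 1.294 rad (74.1°).
Interpolate at f = 2/3 with slerp weights a = sin((1−f)δ)/sin δ ≈ 0.435, b = sin(fδ)/sin δ ≈ 0.790.
p = a·p₁ + b·p₂ ≈ (-0.660, 0.199, 0.724); φ = arcsin(p_z) ≈ 46.42°, λ = atan2(p_y, p_x) ≈ 163.23°.

≈ lat 46°, lon 163°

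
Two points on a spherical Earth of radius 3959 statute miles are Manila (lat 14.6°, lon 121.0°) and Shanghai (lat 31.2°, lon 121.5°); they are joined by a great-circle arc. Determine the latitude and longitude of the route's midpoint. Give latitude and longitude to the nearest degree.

≈ lat 23°, lon 121°

Write both endpoints as unit vectors p₁, p₂ with components (cos φ cos λ, cos φ sin λ, sin φ).
The central angle between the endpoints is δ = arccos(p₁·p₂) ≈ 0.290 rad (16.6°).
Interpolate at f = 1/2 with slerp weights a = sin((1−f)δ)/sin δ ≈ 0.505, b = sin(fδ)/sin δ ≈ 0.505.
p = a·p₁ + b·p₂ ≈ (-0.478, 0.788, 0.389); φ = arcsin(p_z) ≈ 22.90°, λ = atan2(p_y, p_x) ≈ 121.23°.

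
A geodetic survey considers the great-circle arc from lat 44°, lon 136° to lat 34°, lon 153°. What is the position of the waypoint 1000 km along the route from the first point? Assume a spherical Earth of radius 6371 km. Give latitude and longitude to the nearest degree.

Convert each endpoint to a unit vector on the sphere (x = cos φ cos λ, y = cos φ sin λ, z = sin φ).
The central angle between the endpoints is δ = arccos(p₁·p₂) ≈ 0.288 rad (16.5°). The total great-circle distance is δ·R ≈ 0.288 × 6371 ≈ 1836 km, so the target fraction is f = 1000/1836 ≈ 0.545.
Interpolate at f ≈ 0.545 with slerp weights a = sin((1−f)δ)/sin δ ≈ 0.460, b = sin(fδ)/sin δ ≈ 0.550.
p = a·p₁ + b·p₂ ≈ (-0.644, 0.437, 0.627); φ = arcsin(p_z) ≈ 38.86°, λ = atan2(p_y, p_x) ≈ 145.86°.

≈ lat 39°, lon 146°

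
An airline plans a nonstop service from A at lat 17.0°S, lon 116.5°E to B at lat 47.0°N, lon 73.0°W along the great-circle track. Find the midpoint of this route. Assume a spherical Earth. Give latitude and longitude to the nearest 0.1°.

≈ lat 55.2°N, lon 138.1°E

The haversine formula gives a central angle δ ≈ 2.600 rad (149.0°) between the endpoints.
Interpolate at f = 1/2 with slerp weights a = sin((1−f)δ)/sin δ ≈ 1.870, b = sin(fδ)/sin δ ≈ 1.870.
p = a·p₁ + b·p₂ ≈ (-0.425, 0.381, 0.821); φ = arcsin(p_z) ≈ 55.19°, λ = atan2(p_y, p_x) ≈ 138.14°.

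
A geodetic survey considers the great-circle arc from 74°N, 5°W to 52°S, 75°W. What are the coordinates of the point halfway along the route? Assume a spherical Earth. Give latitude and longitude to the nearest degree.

≈ 13°N, 55°W

Write both endpoints as unit vectors p₁, p₂ with components (cos φ cos λ, cos φ sin λ, sin φ).
The central angle between the endpoints is δ = arccos(p₁·p₂) ≈ 2.345 rad (134.4°).
Interpolate at f = 1/2 with slerp weights a = sin((1−f)δ)/sin δ ≈ 1.290, b = sin(fδ)/sin δ ≈ 1.290.
p = a·p₁ + b·p₂ ≈ (0.560, -0.798, 0.223); φ = arcsin(p_z) ≈ 12.91°, λ = atan2(p_y, p_x) ≈ -54.96°.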